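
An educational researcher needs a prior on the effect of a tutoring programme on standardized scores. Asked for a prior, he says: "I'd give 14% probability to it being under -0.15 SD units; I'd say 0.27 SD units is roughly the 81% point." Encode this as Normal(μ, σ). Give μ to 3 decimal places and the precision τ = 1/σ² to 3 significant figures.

μ = 0.082, τ = 21.7

For Normal(μ,σ), the p-quantile is μ + z_p·σ. Here z_{0.14} = -1.08, z_{0.81} = 0.8779.
So -0.15 = μ − 1.08σ and 0.27 = μ + 0.8779σ.
Subtracting: σ = (0.27 − -0.15)/(0.8779 − (-1.08)) = 0.214.
Then μ = -0.15 − (-1.08)·0.214 = 0.082.
Precision τ = 1/σ² = 1/0.2145² = 21.7.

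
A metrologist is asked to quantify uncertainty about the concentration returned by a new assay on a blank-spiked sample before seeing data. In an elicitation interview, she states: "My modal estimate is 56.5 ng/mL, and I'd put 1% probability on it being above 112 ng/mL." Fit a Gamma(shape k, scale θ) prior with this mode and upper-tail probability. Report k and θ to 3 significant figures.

Gamma(k,θ) with k>1 has mode (k−1)θ, so θ = 56.5/(k−1).
Need P(X < 112) = 0.99 with θ tied to k this way. Start at k = 2, θ = 56.5: P(X<112) ≈ 0.589.
Too low — raise k to concentrate. Iterating converges to k ≈ 11.5.
Then θ = 56.5/(11.5−1) ≈ 5.38.

k ≈ 11.5, θ ≈ 5.38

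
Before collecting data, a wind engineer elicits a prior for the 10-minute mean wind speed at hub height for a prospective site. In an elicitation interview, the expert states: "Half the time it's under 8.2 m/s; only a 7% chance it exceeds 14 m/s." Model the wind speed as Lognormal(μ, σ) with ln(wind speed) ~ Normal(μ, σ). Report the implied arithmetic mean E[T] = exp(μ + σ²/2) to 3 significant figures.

If T ~ Lognormal(μ,σ) then ln T ~ Normal(μ,σ), so the p-quantile of ln T is μ + z_p·σ.
ln(8.2) = 2.104 and ln(14) = 2.639; z_{0.5} = 0, z_{0.93} = 1.476.
σ = (2.639 − 2.104)/(1.476 − (0)) = 0.362.
μ = 2.104 − (0)·0.362 = 2.104.
E[T] = exp(μ + σ²/2) = exp(2.104 + 0.0657) = 8.76 m/s.

E[T] ≈ 8.76 m/s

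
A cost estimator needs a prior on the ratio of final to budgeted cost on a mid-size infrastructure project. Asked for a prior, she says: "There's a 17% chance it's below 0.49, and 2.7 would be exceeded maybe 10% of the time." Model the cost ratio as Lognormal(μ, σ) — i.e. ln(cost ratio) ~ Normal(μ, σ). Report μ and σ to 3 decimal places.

μ ≈ 0.015, σ ≈ 0.763

If T ~ Lognormal(μ,σ) then ln T ~ Normal(μ,σ), so the p-quantile of ln T is μ + z_p·σ.
ln(0.49) = -0.7133 and ln(2.7) = 0.9933; z_{0.17} = -0.9542, z_{0.9} = 1.282.
σ = (0.9933 − -0.7133)/(1.282 − (-0.9542)) = 0.763.
μ = -0.7133 − (-0.9542)·0.763 = 0.015.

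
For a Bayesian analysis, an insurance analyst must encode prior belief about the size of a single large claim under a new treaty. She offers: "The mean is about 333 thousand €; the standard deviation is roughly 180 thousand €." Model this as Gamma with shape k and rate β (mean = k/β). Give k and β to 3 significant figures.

k ≈ 3.42, β ≈ 0.0103

For Gamma(k, rate β): mean = k/β, variance = k/β², so CV = 1/√k.
CV = SD/mean = 180/333 = 0.5405, hence k = 1/CV² = 3.42.
Then β = k/mean = 3.42/333 = 0.0103.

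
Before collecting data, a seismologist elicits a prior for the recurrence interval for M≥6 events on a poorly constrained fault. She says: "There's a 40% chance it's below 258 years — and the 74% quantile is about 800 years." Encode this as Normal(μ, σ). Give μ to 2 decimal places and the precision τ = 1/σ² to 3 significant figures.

μ = 411.13, τ = 2.74e-06

For Normal(μ,σ), the p-quantile is μ + z_p·σ. Here z_{0.4} = -0.2533, z_{0.74} = 0.6433.
So 258 = μ − 0.2533σ and 800 = μ + 0.6433σ.
Subtracting: σ = (800 − 258)/(0.6433 − (-0.2533)) = 604.44.
Then μ = 258 − (-0.2533)·604.44 = 411.13.
Precision τ = 1/σ² = 1/604.4² = 2.74e-06.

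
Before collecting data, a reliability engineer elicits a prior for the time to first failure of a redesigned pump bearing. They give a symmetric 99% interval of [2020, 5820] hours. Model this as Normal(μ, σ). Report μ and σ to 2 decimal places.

μ = 3920.00, σ = 737.63

A symmetric 99% interval runs μ ± z·σ with z = 2.576.
Half-width = 1900, so σ = 1900/2.576 = 737.63.
μ is the interval midpoint, 3920.00.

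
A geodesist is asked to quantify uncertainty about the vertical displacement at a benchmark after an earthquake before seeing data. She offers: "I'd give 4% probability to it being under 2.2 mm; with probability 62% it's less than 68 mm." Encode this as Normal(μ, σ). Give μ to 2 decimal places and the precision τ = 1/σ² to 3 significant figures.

μ = 58.22, τ = 0.000976

The p-quantile of Normal(μ,σ) is μ + z_p·σ, with z_{0.04} = -1.751 and z_{0.62} = 0.3055.
Eliminate σ: μ = (z₂·x₁ − z₁·x₂)/(z₂ − z₁) = (0.3055·2.2 − (-1.751)·68)/2.056 = 58.22.
Then σ = (x₂ − x₁)/(z₂ − z₁) = (68 − 2.2)/2.056 = 32.00.
Precision τ = 1/σ² = 1/32² = 0.000976.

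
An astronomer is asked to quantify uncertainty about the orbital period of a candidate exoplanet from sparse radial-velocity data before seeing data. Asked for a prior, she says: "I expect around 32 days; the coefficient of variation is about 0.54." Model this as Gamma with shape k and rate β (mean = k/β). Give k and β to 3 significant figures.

k ≈ 3.43, β ≈ 0.107

For Gamma(k, rate β): mean = k/β, variance = k/β², so CV = 1/√k.
CV = 0.54, hence k = 1/CV² = 3.43.
Then β = k/mean = 3.43/32 = 0.107.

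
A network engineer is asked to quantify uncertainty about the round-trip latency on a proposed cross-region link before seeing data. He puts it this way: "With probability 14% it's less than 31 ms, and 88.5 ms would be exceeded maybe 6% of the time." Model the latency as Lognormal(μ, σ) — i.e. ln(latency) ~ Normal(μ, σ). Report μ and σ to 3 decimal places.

μ ≈ 3.864, σ ≈ 0.398

If T ~ Lognormal(μ,σ) then ln T ~ Normal(μ,σ), so the p-quantile of ln T is μ + z_p·σ.
ln(31) = 3.434 and ln(88.5) = 4.483; z_{0.14} = -1.08, z_{0.94} = 1.555.
σ = (4.483 − 3.434)/(1.555 − (-1.08)) = 0.398.
μ = 3.434 − (-1.08)·0.398 = 3.864.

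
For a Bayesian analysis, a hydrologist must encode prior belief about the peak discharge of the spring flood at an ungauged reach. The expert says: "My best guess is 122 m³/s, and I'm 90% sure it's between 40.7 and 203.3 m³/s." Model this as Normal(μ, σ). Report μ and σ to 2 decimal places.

A symmetric 90% interval runs μ ± z·σ with z = 1.645.
Half-width = 81.3, so σ = 81.3/1.645 = 49.43.
μ is the stated best guess, 122.00.

μ = 122.00, σ = 49.43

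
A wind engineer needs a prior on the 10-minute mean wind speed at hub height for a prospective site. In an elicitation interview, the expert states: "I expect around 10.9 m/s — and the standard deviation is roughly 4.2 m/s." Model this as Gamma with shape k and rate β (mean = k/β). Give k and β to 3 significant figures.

For Gamma(k, rate β): mean = k/β, variance = k/β², so CV = 1/√k.
CV = SD/mean = 4.2/10.9 = 0.3853, hence k = 1/CV² = 6.74.
Then β = k/mean = 6.74/10.9 = 0.618.

k ≈ 6.74, β ≈ 0.618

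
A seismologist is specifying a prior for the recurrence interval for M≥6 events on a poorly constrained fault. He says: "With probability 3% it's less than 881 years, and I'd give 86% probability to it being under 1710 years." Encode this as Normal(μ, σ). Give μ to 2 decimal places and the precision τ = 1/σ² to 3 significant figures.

For Normal(μ,σ), the p-quantile is μ + z_p·σ. Here z_{0.03} = -1.881, z_{0.86} = 1.08.
So 881 = μ − 1.881σ and 1710 = μ + 1.08σ.
Subtracting: σ = (1710 − 881)/(1.08 − (-1.881)) = 279.96.
Then μ = 881 − (-1.881)·279.96 = 1407.55.
Precision τ = 1/σ² = 1/280² = 1.28e-05.

μ = 1407.55, τ = 1.28e-05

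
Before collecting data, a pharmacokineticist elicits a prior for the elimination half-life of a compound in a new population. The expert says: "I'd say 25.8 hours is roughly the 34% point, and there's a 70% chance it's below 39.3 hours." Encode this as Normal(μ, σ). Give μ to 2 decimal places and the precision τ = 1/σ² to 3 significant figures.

For Normal(μ,σ), the p-quantile is μ + z_p·σ. Here z_{0.34} = -0.4125, z_{0.7} = 0.5244.
So 25.8 = μ − 0.4125σ and 39.3 = μ + 0.5244σ.
Subtracting: σ = (39.3 − 25.8)/(0.5244 − (-0.4125)) = 14.41.
Then μ = 25.8 − (-0.4125)·14.41 = 31.74.
Precision τ = 1/σ² = 1/14.41² = 0.00482.

μ = 31.74, τ = 0.00482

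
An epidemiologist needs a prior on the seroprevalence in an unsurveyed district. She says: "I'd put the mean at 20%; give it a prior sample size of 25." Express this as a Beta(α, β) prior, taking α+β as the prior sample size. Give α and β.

α = 5, β = 20

Under the effective-sample-size interpretation, Beta(α, β) has prior mean α/(α+β) and prior sample size α+β.
So α+β = 25 and α/(α+β) = 0.2, giving α = 0.2·25 = 5 and β = 25 − 5 = 20.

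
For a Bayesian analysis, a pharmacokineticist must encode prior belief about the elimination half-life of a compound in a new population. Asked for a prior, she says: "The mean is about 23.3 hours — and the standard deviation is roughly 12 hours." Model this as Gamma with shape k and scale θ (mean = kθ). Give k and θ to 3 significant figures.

For Gamma(k, scale θ): mean = kθ, variance = kθ², so CV = 1/√k.
CV = SD/mean = 12/23.3 = 0.515, hence k = 1/CV² = 3.77.
Then θ = mean/k = 23.3/3.77 = 6.18.

k ≈ 3.77, θ ≈ 6.18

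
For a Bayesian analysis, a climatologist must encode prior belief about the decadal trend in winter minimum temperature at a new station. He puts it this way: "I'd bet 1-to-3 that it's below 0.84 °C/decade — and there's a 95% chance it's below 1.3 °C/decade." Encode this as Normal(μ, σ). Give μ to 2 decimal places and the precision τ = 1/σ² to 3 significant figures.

μ = 0.97, τ = 25.4

The p-quantile of Normal(μ,σ) is μ + z_p·σ, with z_{0.25} = -0.6745 and z_{0.95} = 1.645.
Eliminate σ: μ = (z₂·x₁ − z₁·x₂)/(z₂ − z₁) = (1.645·0.84 − (-0.6745)·1.3)/2.319 = 0.97.
Then σ = (x₂ − x₁)/(z₂ − z₁) = (1.3 − 0.84)/2.319 = 0.20.
Precision τ = 1/σ² = 1/0.1983² = 25.4.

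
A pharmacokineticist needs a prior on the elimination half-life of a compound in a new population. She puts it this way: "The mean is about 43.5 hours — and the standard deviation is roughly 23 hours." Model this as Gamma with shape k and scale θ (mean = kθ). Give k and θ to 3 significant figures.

For Gamma(k, scale θ): mean = kθ, variance = kθ², so CV = 1/√k.
CV = SD/mean = 23/43.5 = 0.5287, hence k = 1/CV² = 3.58.
Then θ = mean/k = 43.5/3.58 = 12.2.

k ≈ 3.58, θ ≈ 12.2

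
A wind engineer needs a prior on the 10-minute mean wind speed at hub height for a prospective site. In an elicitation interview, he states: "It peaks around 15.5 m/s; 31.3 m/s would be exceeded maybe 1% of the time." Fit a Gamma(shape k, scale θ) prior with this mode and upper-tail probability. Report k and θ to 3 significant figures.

k ≈ 10.9, θ ≈ 1.56

Gamma(k,θ) with k>1 has mode (k−1)θ, so θ = 15.5/(k−1).
Need P(X < 31.3) = 0.99 with θ tied to k this way. Start at k = 2, θ = 15.5: P(X<31.3) ≈ 0.599.
Too low — raise k to concentrate. Iterating converges to k ≈ 10.9.
Then θ = 15.5/(10.9−1) ≈ 1.56.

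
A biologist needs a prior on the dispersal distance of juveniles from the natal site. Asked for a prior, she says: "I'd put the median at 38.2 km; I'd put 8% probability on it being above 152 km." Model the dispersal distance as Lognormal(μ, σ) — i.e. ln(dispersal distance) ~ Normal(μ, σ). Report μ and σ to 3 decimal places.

If T ~ Lognormal(μ,σ) then ln T ~ Normal(μ,σ), so the p-quantile of ln T is μ + z_p·σ.
ln(38.2) = 3.643 and ln(152) = 5.024; z_{0.5} = 0, z_{0.92} = 1.405.
σ = (5.024 − 3.643)/(1.405 − (0)) = 0.983.
μ = 3.643 − (0)·0.983 = 3.643.

μ ≈ 3.643, σ ≈ 0.983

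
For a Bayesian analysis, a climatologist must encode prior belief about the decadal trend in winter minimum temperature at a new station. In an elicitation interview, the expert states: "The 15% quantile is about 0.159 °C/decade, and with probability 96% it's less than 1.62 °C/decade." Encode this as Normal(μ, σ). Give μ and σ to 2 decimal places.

μ = 0.70, σ = 0.52

For Normal(μ,σ), the p-quantile is μ + z_p·σ. Here z_{0.15} = -1.036, z_{0.96} = 1.751.
So 0.159 = μ − 1.036σ and 1.62 = μ + 1.751σ.
Subtracting: σ = (1.62 − 0.159)/(1.751 − (-1.036)) = 0.52.
Then μ = 0.159 − (-1.036)·0.52 = 0.70.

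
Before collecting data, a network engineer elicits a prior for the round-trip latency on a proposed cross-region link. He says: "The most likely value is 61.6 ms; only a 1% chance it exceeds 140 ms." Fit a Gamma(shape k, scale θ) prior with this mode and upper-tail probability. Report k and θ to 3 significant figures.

Gamma(k,θ) with k>1 has mode (k−1)θ, so θ = 61.6/(k−1).
Need P(X < 140) = 0.99 with θ tied to k this way. Start at k = 2, θ = 61.6: P(X<140) ≈ 0.663.
Too low — raise k to concentrate. Iterating converges to k ≈ 8.11.
Then θ = 61.6/(8.11−1) ≈ 8.67.

k ≈ 8.11, θ ≈ 8.67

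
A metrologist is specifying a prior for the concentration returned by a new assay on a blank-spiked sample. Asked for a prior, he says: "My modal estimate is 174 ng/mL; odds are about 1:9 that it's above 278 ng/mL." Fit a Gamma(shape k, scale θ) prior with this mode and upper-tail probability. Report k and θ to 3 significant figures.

k ≈ 9.56, θ ≈ 20.3

Gamma(k,θ) with k>1 has mode (k−1)θ, so θ = 174/(k−1).
Need P(X < 278) = 0.9 with θ tied to k this way. Start at k = 2, θ = 174: P(X<278) ≈ 0.474.
Too low — raise k to concentrate. Iterating converges to k ≈ 9.56.
Then θ = 174/(9.56−1) ≈ 20.3.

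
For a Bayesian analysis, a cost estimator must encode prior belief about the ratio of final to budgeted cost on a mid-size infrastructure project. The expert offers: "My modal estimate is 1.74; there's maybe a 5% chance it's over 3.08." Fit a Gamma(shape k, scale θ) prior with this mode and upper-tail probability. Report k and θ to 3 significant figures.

Gamma(k,θ) with k>1 has mode (k−1)θ, so θ = 1.74/(k−1).
Need P(X < 3.08) = 0.95 with θ tied to k this way. Start at k = 2, θ = 1.74: P(X<3.08) ≈ 0.528.
Too low — raise k to concentrate. Iterating converges to k ≈ 9.55.
Then θ = 1.74/(9.55−1) ≈ 0.203.

k ≈ 9.55, θ ≈ 0.203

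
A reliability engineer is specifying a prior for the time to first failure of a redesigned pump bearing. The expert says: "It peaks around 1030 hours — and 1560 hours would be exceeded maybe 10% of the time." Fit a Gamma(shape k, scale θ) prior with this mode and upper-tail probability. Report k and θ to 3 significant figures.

k ≈ 11.8, θ ≈ 95.3

Gamma(k,θ) with k>1 has mode (k−1)θ, so θ = 1030/(k−1).
Need P(X < 1560) = 0.9 with θ tied to k this way. Start at k = 2, θ = 1030: P(X<1560) ≈ 0.447.
Too low — raise k to concentrate. Iterating converges to k ≈ 11.8.
Then θ = 1030/(11.8−1) ≈ 95.3.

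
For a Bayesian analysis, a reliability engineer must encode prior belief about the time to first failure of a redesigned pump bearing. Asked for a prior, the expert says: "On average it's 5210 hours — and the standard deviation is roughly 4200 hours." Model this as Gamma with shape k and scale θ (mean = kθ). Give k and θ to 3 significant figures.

For Gamma(k, scale θ): mean = kθ, variance = kθ², so CV = 1/√k.
CV = SD/mean = 4200/5210 = 0.8061, hence k = 1/CV² = 1.54.
Then θ = mean/k = 5210/1.54 = 3390.

k ≈ 1.54, θ ≈ 3390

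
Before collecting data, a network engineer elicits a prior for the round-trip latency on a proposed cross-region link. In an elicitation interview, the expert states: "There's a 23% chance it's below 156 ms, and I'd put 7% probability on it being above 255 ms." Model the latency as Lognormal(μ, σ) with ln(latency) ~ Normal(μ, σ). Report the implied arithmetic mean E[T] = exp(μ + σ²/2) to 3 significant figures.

E[T] ≈ 188 ms

If T ~ Lognormal(μ,σ) then ln T ~ Normal(μ,σ), so the p-quantile of ln T is μ + z_p·σ.
ln(156) = 5.05 and ln(255) = 5.541; z_{0.23} = -0.7388, z_{0.93} = 1.476.
σ = (5.541 − 5.05)/(1.476 − (-0.7388)) = 0.222.
μ = 5.05 − (-0.7388)·0.222 = 5.214.
E[T] = exp(μ + σ²/2) = exp(5.214 + 0.0246) = 188 ms.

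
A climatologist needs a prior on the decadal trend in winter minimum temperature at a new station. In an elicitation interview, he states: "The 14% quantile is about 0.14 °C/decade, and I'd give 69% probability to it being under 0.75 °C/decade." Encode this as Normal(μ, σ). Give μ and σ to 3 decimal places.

μ = 0.558, σ = 0.387

For Normal(μ,σ), the p-quantile is μ + z_p·σ. Here z_{0.14} = -1.08, z_{0.69} = 0.4959.
So 0.14 = μ − 1.08σ and 0.75 = μ + 0.4959σ.
Subtracting: σ = (0.75 − 0.14)/(0.4959 − (-1.08)) = 0.387.
Then μ = 0.14 − (-1.08)·0.387 = 0.558.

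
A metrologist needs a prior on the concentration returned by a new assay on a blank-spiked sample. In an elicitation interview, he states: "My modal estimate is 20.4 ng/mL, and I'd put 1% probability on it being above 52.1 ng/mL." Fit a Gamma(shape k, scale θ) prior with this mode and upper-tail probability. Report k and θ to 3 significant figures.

Gamma(k,θ) with k>1 has mode (k−1)θ, so θ = 20.4/(k−1).
Need P(X < 52.1) = 0.99 with θ tied to k this way. Start at k = 2, θ = 20.4: P(X<52.1) ≈ 0.724.
Too low — raise k to concentrate. Iterating converges to k ≈ 6.31.
Then θ = 20.4/(6.31−1) ≈ 3.84.

k ≈ 6.31, θ ≈ 3.84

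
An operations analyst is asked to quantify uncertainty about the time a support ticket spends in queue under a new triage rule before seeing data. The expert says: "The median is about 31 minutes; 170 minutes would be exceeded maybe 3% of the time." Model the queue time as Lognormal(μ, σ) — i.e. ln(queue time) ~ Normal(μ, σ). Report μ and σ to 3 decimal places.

μ ≈ 3.434, σ ≈ 0.905

If T ~ Lognormal(μ,σ) then ln T ~ Normal(μ,σ), so the p-quantile of ln T is μ + z_p·σ.
ln(31) = 3.434 and ln(170) = 5.136; z_{0.5} = 0, z_{0.97} = 1.881.
σ = (5.136 − 3.434)/(1.881 − (0)) = 0.905.
μ = 3.434 − (0)·0.905 = 3.434.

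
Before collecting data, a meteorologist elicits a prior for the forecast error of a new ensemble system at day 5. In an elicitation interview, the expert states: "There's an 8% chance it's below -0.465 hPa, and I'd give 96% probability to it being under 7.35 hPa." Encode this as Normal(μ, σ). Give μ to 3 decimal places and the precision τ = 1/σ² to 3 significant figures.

For Normal(μ,σ), the p-quantile is μ + z_p·σ. Here z_{0.08} = -1.405, z_{0.96} = 1.751.
So -0.465 = μ − 1.405σ and 7.35 = μ + 1.751σ.
Subtracting: σ = (7.35 − -0.465)/(1.751 − (-1.405)) = 2.476.
Then μ = -0.465 − (-1.405)·2.476 = 3.015.
Precision τ = 1/σ² = 1/2.476² = 0.163.

μ = 3.015, τ = 0.163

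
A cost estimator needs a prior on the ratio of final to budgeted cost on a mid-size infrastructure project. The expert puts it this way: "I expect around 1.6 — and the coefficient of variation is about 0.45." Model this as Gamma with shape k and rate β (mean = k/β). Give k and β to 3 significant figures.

k ≈ 4.94, β ≈ 3.09

For Gamma(k, rate β): mean = k/β, variance = k/β², so CV = 1/√k.
CV = 0.45, hence k = 1/CV² = 4.94.
Then β = k/mean = 4.94/1.6 = 3.09.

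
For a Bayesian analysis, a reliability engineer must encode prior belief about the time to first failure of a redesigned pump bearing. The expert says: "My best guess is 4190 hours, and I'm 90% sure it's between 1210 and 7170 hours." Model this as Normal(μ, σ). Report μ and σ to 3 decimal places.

μ = 4190.000, σ = 1811.711

A symmetric 90% interval runs μ ± z·σ with z = 1.645.
Half-width = 2980, so σ = 2980/1.645 = 1811.711.
μ is the stated best guess, 4190.000.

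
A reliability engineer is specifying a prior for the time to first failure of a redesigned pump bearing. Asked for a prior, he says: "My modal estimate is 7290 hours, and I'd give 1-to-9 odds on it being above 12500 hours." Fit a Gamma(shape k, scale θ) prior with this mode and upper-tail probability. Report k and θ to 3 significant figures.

Gamma(k,θ) with k>1 has mode (k−1)θ, so θ = 7290/(k−1).
Need P(X < 12500) = 0.9 with θ tied to k this way. Start at k = 2, θ = 7290: P(X<12500) ≈ 0.511.
Too low — raise k to concentrate. Iterating converges to k ≈ 7.52.
Then θ = 7290/(7.52−1) ≈ 1120.

k ≈ 7.52, θ ≈ 1120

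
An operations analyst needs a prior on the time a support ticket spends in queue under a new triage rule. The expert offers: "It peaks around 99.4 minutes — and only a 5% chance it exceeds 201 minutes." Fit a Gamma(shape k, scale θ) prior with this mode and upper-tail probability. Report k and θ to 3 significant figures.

Gamma(k,θ) with k>1 has mode (k−1)θ, so θ = 99.4/(k−1).
Need P(X < 201) = 0.95 with θ tied to k this way. Start at k = 2, θ = 99.4: P(X<201) ≈ 0.600.
Too low — raise k to concentrate. Iterating converges to k ≈ 6.59.
Then θ = 99.4/(6.59−1) ≈ 17.8.

k ≈ 6.59, θ ≈ 17.8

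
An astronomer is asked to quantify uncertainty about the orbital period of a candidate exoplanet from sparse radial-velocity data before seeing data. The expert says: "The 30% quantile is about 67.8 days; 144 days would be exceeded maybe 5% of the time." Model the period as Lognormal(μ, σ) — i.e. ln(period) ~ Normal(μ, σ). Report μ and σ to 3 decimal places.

If T ~ Lognormal(μ,σ) then ln T ~ Normal(μ,σ), so the p-quantile of ln T is μ + z_p·σ.
ln(67.8) = 4.217 and ln(144) = 4.97; z_{0.3} = -0.5244, z_{0.95} = 1.645.
σ = (4.97 − 4.217)/(1.645 − (-0.5244)) = 0.347.
μ = 4.217 − (-0.5244)·0.347 = 4.399.

μ ≈ 4.399, σ ≈ 0.347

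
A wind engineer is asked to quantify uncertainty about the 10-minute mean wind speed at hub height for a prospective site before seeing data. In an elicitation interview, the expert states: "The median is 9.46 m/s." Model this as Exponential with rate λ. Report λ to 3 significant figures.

Exponential median = ln 2 / λ, so λ = ln 2 / 9.46 = 0.0733.

λ ≈ 0.0733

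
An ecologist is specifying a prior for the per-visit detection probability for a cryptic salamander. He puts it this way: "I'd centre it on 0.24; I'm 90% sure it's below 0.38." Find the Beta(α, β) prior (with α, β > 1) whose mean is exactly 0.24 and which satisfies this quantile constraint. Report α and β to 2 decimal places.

α ≈ 3.90, β ≈ 12.34

With mean 0.24 fixed, write α = 0.24s, β = 0.76s where s = α+β.
Need P(θ < 0.38) = 0.9 under Beta(0.24s, 0.76s). Normal approximation: (q−m)/√(m(1−m)/s) ≈ z_{0.9} = 1.28, so s ≈ 0.24·0.76·(1.28)²/(0.38−0.24)² = 15.3.
At s = 15.3: P(θ<0.38) ≈ 0.894. Adjusting to match 0.9 gives s ≈ 16.23.
So α = 0.24·16.23 ≈ 3.90, β = 0.76·16.23 ≈ 12.34.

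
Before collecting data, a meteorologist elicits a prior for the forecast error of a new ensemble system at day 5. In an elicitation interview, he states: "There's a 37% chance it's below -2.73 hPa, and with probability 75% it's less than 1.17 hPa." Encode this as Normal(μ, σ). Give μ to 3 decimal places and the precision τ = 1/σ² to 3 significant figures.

μ = -1.444, τ = 0.0666

For Normal(μ,σ), the p-quantile is μ + z_p·σ. Here z_{0.37} = -0.3319, z_{0.75} = 0.6745.
So -2.73 = μ − 0.3319σ and 1.17 = μ + 0.6745σ.
Subtracting: σ = (1.17 − -2.73)/(0.6745 − (-0.3319)) = 3.875.
Then μ = -2.73 − (-0.3319)·3.875 = -1.444.
Precision τ = 1/σ² = 1/3.875² = 0.0666.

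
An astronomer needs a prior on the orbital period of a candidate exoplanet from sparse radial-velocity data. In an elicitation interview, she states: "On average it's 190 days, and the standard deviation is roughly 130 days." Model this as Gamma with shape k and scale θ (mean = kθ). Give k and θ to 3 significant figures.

k ≈ 2.14, θ ≈ 88.9

For Gamma(k, scale θ): mean = kθ, variance = kθ², so CV = 1/√k.
CV = SD/mean = 130/190 = 0.6842, hence k = 1/CV² = 2.14.
Then θ = mean/k = 190/2.14 = 88.9.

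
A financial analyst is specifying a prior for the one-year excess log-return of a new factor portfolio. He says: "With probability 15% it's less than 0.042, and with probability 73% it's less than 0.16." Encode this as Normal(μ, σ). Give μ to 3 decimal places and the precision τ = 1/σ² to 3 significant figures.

The p-quantile of Normal(μ,σ) is μ + z_p·σ, with z_{0.15} = -1.036 and z_{0.73} = 0.6128.
Eliminate σ: μ = (z₂·x₁ − z₁·x₂)/(z₂ − z₁) = (0.6128·0.042 − (-1.036)·0.16)/1.649 = 0.116.
Then σ = (x₂ − x₁)/(z₂ − z₁) = (0.16 − 0.042)/1.649 = 0.072.
Precision τ = 1/σ² = 1/0.07155² = 195.

μ = 0.116, τ = 195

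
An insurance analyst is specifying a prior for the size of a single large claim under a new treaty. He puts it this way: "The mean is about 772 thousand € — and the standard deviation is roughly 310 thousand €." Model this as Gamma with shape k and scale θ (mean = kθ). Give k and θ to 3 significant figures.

For Gamma(k, scale θ): mean = kθ, variance = kθ², so CV = 1/√k.
CV = SD/mean = 310/772 = 0.4016, hence k = 1/CV² = 6.2.
Then θ = mean/k = 772/6.2 = 124.

k ≈ 6.2, θ ≈ 124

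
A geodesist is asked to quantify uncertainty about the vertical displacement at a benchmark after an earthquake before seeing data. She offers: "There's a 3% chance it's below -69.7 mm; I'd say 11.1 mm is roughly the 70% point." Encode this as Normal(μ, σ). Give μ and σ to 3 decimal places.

μ = -6.517, σ = 33.594

The p-quantile of Normal(μ,σ) is μ + z_p·σ, with z_{0.03} = -1.881 and z_{0.7} = 0.5244.
Eliminate σ: μ = (z₂·x₁ − z₁·x₂)/(z₂ − z₁) = (0.5244·-69.7 − (-1.881)·11.1)/2.405 = -6.517.
Then σ = (x₂ − x₁)/(z₂ − z₁) = (11.1 − -69.7)/2.405 = 33.594.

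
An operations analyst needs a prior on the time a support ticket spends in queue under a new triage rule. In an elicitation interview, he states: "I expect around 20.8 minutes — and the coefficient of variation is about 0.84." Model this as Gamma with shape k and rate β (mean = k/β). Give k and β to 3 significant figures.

k ≈ 1.42, β ≈ 0.0681

For Gamma(k, rate β): mean = k/β, variance = k/β², so CV = 1/√k.
CV = 0.84, hence k = 1/CV² = 1.42.
Then β = k/mean = 1.42/20.8 = 0.0681.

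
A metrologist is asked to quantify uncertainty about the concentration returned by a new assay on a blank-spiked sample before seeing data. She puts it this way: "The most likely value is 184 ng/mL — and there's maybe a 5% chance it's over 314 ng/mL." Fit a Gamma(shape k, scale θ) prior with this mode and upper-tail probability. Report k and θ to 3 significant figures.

Gamma(k,θ) with k>1 has mode (k−1)θ, so θ = 184/(k−1).
Need P(X < 314) = 0.95 with θ tied to k this way. Start at k = 2, θ = 184: P(X<314) ≈ 0.509.
Too low — raise k to concentrate. Iterating converges to k ≈ 10.8.
Then θ = 184/(10.8−1) ≈ 18.8.

k ≈ 10.8, θ ≈ 18.8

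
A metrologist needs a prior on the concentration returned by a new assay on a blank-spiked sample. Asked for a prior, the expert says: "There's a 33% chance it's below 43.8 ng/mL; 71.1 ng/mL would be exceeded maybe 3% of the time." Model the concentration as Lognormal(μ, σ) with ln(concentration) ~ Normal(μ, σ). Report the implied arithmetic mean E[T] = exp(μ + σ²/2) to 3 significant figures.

E[T] ≈ 49.1 ng/mL

If T ~ Lognormal(μ,σ) then ln T ~ Normal(μ,σ), so the p-quantile of ln T is μ + z_p·σ.
ln(43.8) = 3.78 and ln(71.1) = 4.264; z_{0.33} = -0.4399, z_{0.97} = 1.881.
σ = (4.264 − 3.78)/(1.881 − (-0.4399)) = 0.209.
μ = 3.78 − (-0.4399)·0.209 = 3.871.
E[T] = exp(μ + σ²/2) = exp(3.871 + 0.0218) = 49.1 ng/mL.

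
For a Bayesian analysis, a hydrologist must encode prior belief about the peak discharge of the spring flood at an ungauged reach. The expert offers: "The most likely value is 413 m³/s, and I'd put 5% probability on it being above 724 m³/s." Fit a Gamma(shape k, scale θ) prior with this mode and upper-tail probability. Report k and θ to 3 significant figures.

Gamma(k,θ) with k>1 has mode (k−1)θ, so θ = 413/(k−1).
Need P(X < 724) = 0.95 with θ tied to k this way. Start at k = 2, θ = 413: P(X<724) ≈ 0.523.
Too low — raise k to concentrate. Iterating converges to k ≈ 9.85.
Then θ = 413/(9.85−1) ≈ 46.7.

k ≈ 9.85, θ ≈ 46.7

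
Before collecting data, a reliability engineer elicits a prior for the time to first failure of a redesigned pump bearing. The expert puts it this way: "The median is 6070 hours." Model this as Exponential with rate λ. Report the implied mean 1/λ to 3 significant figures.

mean ≈ 8760 hours

Exponential median = ln 2 / λ, so λ = ln 2 / 6070.0 = 0.000114.
Mean = 1/λ = 8760 hours.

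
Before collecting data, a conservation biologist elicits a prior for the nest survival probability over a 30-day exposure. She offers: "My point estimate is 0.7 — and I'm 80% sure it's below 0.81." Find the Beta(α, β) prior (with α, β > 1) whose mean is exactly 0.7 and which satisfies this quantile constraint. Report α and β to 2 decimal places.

With mean 0.7 fixed, write α = 0.7s, β = 0.3s where s = α+β.
Need P(θ < 0.81) = 0.8 under Beta(0.7s, 0.3s). Normal approximation: (q−m)/√(m(1−m)/s) ≈ z_{0.8} = 0.842, so s ≈ 0.7·0.3·(0.842)²/(0.81−0.7)² = 12.3.
At s = 12.3: P(θ<0.81) ≈ 0.795. Adjusting to match 0.8 gives s ≈ 12.76.
So α = 0.7·12.76 ≈ 8.93, β = 0.3·12.76 ≈ 3.83.

α ≈ 8.93, β ≈ 3.83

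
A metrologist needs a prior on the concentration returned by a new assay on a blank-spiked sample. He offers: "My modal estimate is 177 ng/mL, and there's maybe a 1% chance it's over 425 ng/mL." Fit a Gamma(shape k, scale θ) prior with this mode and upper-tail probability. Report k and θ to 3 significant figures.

Gamma(k,θ) with k>1 has mode (k−1)θ, so θ = 177/(k−1).
Need P(X < 425) = 0.99 with θ tied to k this way. Start at k = 2, θ = 177: P(X<425) ≈ 0.692.
Too low — raise k to concentrate. Iterating converges to k ≈ 7.17.
Then θ = 177/(7.17−1) ≈ 28.7.

k ≈ 7.17, θ ≈ 28.7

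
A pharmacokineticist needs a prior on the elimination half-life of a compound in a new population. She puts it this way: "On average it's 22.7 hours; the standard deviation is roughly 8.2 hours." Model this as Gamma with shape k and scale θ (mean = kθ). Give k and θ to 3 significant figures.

k ≈ 7.66, θ ≈ 2.96

For Gamma(k, scale θ): mean = kθ, variance = kθ², so CV = 1/√k.
CV = SD/mean = 8.2/22.7 = 0.3612, hence k = 1/CV² = 7.66.
Then θ = mean/k = 22.7/7.66 = 2.96.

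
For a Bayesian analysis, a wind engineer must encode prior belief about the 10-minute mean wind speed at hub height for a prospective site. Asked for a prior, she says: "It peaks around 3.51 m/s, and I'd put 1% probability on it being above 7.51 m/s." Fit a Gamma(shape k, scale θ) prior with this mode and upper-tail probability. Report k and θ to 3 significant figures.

k ≈ 9.38, θ ≈ 0.419

Gamma(k,θ) with k>1 has mode (k−1)θ, so θ = 3.51/(k−1).
Need P(X < 7.51) = 0.99 with θ tied to k this way. Start at k = 2, θ = 3.51: P(X<7.51) ≈ 0.630.
Too low — raise k to concentrate. Iterating converges to k ≈ 9.38.
Then θ = 3.51/(9.38−1) ≈ 0.419.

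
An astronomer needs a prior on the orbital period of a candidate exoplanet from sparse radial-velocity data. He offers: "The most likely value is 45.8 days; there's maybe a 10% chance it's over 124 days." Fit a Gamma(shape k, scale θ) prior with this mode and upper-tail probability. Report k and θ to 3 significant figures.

k ≈ 2.93, θ ≈ 23.7

Gamma(k,θ) with k>1 has mode (k−1)θ, so θ = 45.8/(k−1).
Need P(X < 124) = 0.9 with θ tied to k this way. Start at k = 2, θ = 45.8: P(X<124) ≈ 0.753.
Too low — raise k to concentrate. Iterating converges to k ≈ 2.93.
Then θ = 45.8/(2.93−1) ≈ 23.7.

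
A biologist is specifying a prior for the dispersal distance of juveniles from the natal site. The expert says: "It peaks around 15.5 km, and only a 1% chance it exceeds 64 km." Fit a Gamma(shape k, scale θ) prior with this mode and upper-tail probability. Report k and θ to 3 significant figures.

Gamma(k,θ) with k>1 has mode (k−1)θ, so θ = 15.5/(k−1).
Need P(X < 64) = 0.99 with θ tied to k this way. Start at k = 2, θ = 15.5: P(X<64) ≈ 0.917.
Too low — raise k to concentrate. Iterating converges to k ≈ 3.06.
Then θ = 15.5/(3.06−1) ≈ 7.52.

k ≈ 3.06, θ ≈ 7.52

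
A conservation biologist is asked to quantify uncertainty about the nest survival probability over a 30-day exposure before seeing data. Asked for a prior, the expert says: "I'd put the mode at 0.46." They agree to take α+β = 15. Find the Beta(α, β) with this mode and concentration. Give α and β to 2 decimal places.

α = 6.98, β = 8.02

For α,β > 1 the Beta mode is (α−1)/(α+β−2). With α+β = 15, the mode is (α−1)/13.
Set (α−1)/13 = 0.46 → α = 1 + 0.46·13 = 6.98.
β = 15 − α = 8.02.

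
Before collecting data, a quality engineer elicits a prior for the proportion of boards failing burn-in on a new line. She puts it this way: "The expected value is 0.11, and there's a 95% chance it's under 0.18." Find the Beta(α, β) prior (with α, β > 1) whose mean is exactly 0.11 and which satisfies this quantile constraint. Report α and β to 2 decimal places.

α ≈ 7.06, β ≈ 57.14

With mean 0.11 fixed, write α = 0.11s, β = 0.89s where s = α+β.
Need P(θ < 0.18) = 0.95 under Beta(0.11s, 0.89s). Normal approximation: (q−m)/√(m(1−m)/s) ≈ z_{0.95} = 1.64, so s ≈ 0.11·0.89·(1.64)²/(0.18−0.11)² = 54.1.
At s = 54.1: P(θ<0.18) ≈ 0.936. Adjusting to match 0.95 gives s ≈ 64.20.
So α = 0.11·64.20 ≈ 7.06, β = 0.89·64.20 ≈ 57.14.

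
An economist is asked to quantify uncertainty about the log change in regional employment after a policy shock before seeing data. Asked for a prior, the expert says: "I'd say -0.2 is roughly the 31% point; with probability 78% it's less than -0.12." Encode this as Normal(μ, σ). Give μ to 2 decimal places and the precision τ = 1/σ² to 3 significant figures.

For Normal(μ,σ), the p-quantile is μ + z_p·σ. Here z_{0.31} = -0.4959, z_{0.78} = 0.7722.
So -0.2 = μ − 0.4959σ and -0.12 = μ + 0.7722σ.
Subtracting: σ = (-0.12 − -0.2)/(0.7722 − (-0.4959)) = 0.06.
Then μ = -0.2 − (-0.4959)·0.06 = -0.17.
Precision τ = 1/σ² = 1/0.06309² = 251.

μ = -0.17, τ = 251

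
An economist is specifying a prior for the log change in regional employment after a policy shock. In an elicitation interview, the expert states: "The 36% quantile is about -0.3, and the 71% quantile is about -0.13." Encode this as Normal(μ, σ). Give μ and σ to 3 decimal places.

μ = -0.233, σ = 0.186

The p-quantile of Normal(μ,σ) is μ + z_p·σ, with z_{0.36} = -0.3585 and z_{0.71} = 0.5534.
Eliminate σ: μ = (z₂·x₁ − z₁·x₂)/(z₂ − z₁) = (0.5534·-0.3 − (-0.3585)·-0.13)/0.9118 = -0.233.
Then σ = (x₂ − x₁)/(z₂ − z₁) = (-0.13 − -0.3)/0.9118 = 0.186.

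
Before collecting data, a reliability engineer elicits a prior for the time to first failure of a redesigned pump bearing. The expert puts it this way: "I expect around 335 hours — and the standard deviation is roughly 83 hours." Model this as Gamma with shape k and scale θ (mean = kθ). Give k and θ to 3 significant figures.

For Gamma(k, scale θ): mean = kθ, variance = kθ², so CV = 1/√k.
CV = SD/mean = 83/335 = 0.2478, hence k = 1/CV² = 16.3.
Then θ = mean/k = 335/16.3 = 20.6.

k ≈ 16.3, θ ≈ 20.6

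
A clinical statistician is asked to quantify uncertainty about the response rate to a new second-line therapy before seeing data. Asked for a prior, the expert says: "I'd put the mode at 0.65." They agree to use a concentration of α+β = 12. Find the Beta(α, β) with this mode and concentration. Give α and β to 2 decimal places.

For α,β > 1 the Beta mode is (α−1)/(α+β−2). With α+β = 12, the mode is (α−1)/10.
Set (α−1)/10 = 0.65 → α = 1 + 0.65·10 = 7.50.
β = 12 − α = 4.50.

α = 7.50, β = 4.50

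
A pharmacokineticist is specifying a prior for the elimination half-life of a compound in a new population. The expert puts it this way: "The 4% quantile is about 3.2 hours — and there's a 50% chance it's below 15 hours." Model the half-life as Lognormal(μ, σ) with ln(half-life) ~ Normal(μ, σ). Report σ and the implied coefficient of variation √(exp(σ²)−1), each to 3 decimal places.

σ ≈ 0.882, CV ≈ 1.086

If T ~ Lognormal(μ,σ) then ln T ~ Normal(μ,σ), so the p-quantile of ln T is μ + z_p·σ.
ln(3.2) = 1.163 and ln(15) = 2.708; z_{0.04} = -1.751, z_{0.5} = 0.
σ = (2.708 − 1.163)/(0 − (-1.751)) = 0.882.
μ = 1.163 − (-1.751)·0.882 = 2.708.
CV = √(exp(σ²)−1) = √(exp(0.7787)−1) = 1.086.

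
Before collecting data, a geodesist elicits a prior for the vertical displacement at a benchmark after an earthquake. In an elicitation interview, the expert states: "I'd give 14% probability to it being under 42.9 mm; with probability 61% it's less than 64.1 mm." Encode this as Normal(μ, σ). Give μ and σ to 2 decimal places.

The p-quantile of Normal(μ,σ) is μ + z_p·σ, with z_{0.14} = -1.08 and z_{0.61} = 0.2793.
Eliminate σ: μ = (z₂·x₁ − z₁·x₂)/(z₂ − z₁) = (0.2793·42.9 − (-1.08)·64.1)/1.36 = 59.74.
Then σ = (x₂ − x₁)/(z₂ − z₁) = (64.1 − 42.9)/1.36 = 15.59.

μ = 59.74, σ = 15.59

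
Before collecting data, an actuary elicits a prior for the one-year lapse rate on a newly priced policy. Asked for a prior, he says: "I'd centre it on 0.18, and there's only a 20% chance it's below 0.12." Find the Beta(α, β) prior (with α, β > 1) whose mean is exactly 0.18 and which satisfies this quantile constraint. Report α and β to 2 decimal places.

α ≈ 5.43, β ≈ 24.72

With mean 0.18 fixed, write α = 0.18s, β = 0.82s where s = α+β.
Need P(θ < 0.12) = 0.2 under Beta(0.18s, 0.82s). Normal approximation: (q−m)/√(m(1−m)/s) ≈ z_{0.2} = -0.842, so s ≈ 0.18·0.82·(-0.842)²/(0.12−0.18)² = 29.0.
At s = 29.0: P(θ<0.12) ≈ 0.206. Adjusting to match 0.2 gives s ≈ 30.14.
So α = 0.18·30.14 ≈ 5.43, β = 0.82·30.14 ≈ 24.72.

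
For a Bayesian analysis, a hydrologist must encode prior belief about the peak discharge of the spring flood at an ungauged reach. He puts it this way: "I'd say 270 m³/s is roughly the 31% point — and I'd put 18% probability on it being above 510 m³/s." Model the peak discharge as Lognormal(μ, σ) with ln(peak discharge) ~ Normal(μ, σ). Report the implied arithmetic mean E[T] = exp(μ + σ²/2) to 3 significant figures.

If T ~ Lognormal(μ,σ) then ln T ~ Normal(μ,σ), so the p-quantile of ln T is μ + z_p·σ.
ln(270) = 5.598 and ln(510) = 6.234; z_{0.31} = -0.4959, z_{0.82} = 0.9154.
σ = (6.234 − 5.598)/(0.9154 − (-0.4959)) = 0.451.
μ = 5.598 − (-0.4959)·0.451 = 5.822.
E[T] = exp(μ + σ²/2) = exp(5.822 + 0.1016) = 374 m³/s.

E[T] ≈ 374 m³/s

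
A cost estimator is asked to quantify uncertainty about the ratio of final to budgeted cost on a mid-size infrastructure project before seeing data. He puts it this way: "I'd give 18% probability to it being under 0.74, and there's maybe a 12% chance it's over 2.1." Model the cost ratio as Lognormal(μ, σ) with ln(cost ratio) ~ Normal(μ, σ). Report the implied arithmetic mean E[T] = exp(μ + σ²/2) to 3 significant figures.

If T ~ Lognormal(μ,σ) then ln T ~ Normal(μ,σ), so the p-quantile of ln T is μ + z_p·σ.
ln(0.74) = -0.3011 and ln(2.1) = 0.7419; z_{0.18} = -0.9154, z_{0.88} = 1.175.
σ = (0.7419 − -0.3011)/(1.175 − (-0.9154)) = 0.499.
μ = -0.3011 − (-0.9154)·0.499 = 0.156.
E[T] = exp(μ + σ²/2) = exp(0.156 + 0.1245) = 1.32.

E[T] ≈ 1.32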